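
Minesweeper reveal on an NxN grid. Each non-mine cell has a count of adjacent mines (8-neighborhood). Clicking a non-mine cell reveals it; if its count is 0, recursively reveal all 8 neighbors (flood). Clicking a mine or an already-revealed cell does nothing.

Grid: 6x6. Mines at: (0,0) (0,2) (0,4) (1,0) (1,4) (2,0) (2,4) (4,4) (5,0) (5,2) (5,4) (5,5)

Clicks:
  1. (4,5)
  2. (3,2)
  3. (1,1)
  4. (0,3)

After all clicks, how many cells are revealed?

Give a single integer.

Click 1 (4,5) count=3: revealed 1 new [(4,5)] -> total=1
Click 2 (3,2) count=0: revealed 12 new [(1,1) (1,2) (1,3) (2,1) (2,2) (2,3) (3,1) (3,2) (3,3) (4,1) (4,2) (4,3)] -> total=13
Click 3 (1,1) count=4: revealed 0 new [(none)] -> total=13
Click 4 (0,3) count=3: revealed 1 new [(0,3)] -> total=14

Answer: 14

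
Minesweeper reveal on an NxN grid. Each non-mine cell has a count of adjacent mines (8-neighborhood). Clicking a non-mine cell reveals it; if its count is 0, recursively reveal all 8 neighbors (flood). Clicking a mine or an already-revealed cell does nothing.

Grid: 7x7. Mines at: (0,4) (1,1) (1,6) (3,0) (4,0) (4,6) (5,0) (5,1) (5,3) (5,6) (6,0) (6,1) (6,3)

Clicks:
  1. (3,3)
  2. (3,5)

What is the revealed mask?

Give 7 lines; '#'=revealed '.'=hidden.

Answer: .......
..####.
.#####.
.#####.
.#####.
.......
.......

Derivation:
Click 1 (3,3) count=0: revealed 19 new [(1,2) (1,3) (1,4) (1,5) (2,1) (2,2) (2,3) (2,4) (2,5) (3,1) (3,2) (3,3) (3,4) (3,5) (4,1) (4,2) (4,3) (4,4) (4,5)] -> total=19
Click 2 (3,5) count=1: revealed 0 new [(none)] -> total=19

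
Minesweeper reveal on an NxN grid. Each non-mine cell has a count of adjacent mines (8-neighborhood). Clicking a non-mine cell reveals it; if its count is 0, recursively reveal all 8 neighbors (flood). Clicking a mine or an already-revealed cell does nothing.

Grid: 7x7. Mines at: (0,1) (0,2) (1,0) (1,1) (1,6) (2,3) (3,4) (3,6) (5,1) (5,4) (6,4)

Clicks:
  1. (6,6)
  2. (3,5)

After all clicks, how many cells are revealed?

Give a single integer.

Answer: 7

Derivation:
Click 1 (6,6) count=0: revealed 6 new [(4,5) (4,6) (5,5) (5,6) (6,5) (6,6)] -> total=6
Click 2 (3,5) count=2: revealed 1 new [(3,5)] -> total=7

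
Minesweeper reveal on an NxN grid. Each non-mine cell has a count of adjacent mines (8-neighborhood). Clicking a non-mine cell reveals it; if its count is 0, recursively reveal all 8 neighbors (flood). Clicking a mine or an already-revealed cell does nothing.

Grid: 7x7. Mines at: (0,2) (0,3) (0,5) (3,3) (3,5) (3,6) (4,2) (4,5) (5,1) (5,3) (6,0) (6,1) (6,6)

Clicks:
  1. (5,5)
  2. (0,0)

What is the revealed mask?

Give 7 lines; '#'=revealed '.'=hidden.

Click 1 (5,5) count=2: revealed 1 new [(5,5)] -> total=1
Click 2 (0,0) count=0: revealed 13 new [(0,0) (0,1) (1,0) (1,1) (1,2) (2,0) (2,1) (2,2) (3,0) (3,1) (3,2) (4,0) (4,1)] -> total=14

Answer: ##.....
###....
###....
###....
##.....
.....#.
.......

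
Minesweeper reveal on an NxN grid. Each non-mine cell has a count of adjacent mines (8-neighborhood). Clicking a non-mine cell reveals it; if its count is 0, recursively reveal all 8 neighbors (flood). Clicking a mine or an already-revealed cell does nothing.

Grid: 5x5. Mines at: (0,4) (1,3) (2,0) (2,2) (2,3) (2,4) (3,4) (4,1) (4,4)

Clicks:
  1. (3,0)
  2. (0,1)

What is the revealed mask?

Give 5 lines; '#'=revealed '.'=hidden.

Answer: ###..
###..
.....
#....
.....

Derivation:
Click 1 (3,0) count=2: revealed 1 new [(3,0)] -> total=1
Click 2 (0,1) count=0: revealed 6 new [(0,0) (0,1) (0,2) (1,0) (1,1) (1,2)] -> total=7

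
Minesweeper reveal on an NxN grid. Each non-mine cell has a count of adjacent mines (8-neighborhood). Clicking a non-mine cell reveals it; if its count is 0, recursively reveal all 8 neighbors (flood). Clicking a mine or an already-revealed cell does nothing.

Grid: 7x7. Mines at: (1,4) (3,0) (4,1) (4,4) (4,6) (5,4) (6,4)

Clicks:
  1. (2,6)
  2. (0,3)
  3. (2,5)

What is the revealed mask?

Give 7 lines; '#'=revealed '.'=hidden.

Answer: ...#.##
.....##
.....##
.....##
.......
.......
.......

Derivation:
Click 1 (2,6) count=0: revealed 8 new [(0,5) (0,6) (1,5) (1,6) (2,5) (2,6) (3,5) (3,6)] -> total=8
Click 2 (0,3) count=1: revealed 1 new [(0,3)] -> total=9
Click 3 (2,5) count=1: revealed 0 new [(none)] -> total=9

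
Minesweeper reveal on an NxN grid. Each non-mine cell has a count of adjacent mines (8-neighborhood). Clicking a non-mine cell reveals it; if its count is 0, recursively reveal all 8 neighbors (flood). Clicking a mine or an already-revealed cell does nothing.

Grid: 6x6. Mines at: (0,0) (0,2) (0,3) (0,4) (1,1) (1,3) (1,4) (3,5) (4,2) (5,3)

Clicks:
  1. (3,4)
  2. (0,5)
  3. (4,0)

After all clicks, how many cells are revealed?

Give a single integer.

Click 1 (3,4) count=1: revealed 1 new [(3,4)] -> total=1
Click 2 (0,5) count=2: revealed 1 new [(0,5)] -> total=2
Click 3 (4,0) count=0: revealed 8 new [(2,0) (2,1) (3,0) (3,1) (4,0) (4,1) (5,0) (5,1)] -> total=10

Answer: 10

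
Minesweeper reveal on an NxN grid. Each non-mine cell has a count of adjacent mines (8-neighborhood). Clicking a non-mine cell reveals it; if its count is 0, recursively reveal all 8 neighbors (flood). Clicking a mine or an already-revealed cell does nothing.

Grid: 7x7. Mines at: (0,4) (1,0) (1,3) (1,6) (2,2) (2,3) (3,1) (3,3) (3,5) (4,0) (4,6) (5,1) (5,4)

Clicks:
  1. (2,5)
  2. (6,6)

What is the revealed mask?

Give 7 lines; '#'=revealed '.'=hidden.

Click 1 (2,5) count=2: revealed 1 new [(2,5)] -> total=1
Click 2 (6,6) count=0: revealed 4 new [(5,5) (5,6) (6,5) (6,6)] -> total=5

Answer: .......
.......
.....#.
.......
.......
.....##
.....##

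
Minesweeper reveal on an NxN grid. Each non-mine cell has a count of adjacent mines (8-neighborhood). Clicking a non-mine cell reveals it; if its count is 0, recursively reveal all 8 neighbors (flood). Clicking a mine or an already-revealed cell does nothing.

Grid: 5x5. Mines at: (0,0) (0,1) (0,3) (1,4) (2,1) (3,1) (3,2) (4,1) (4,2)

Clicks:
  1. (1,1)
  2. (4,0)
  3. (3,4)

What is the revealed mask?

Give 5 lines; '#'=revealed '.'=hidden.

Click 1 (1,1) count=3: revealed 1 new [(1,1)] -> total=1
Click 2 (4,0) count=2: revealed 1 new [(4,0)] -> total=2
Click 3 (3,4) count=0: revealed 6 new [(2,3) (2,4) (3,3) (3,4) (4,3) (4,4)] -> total=8

Answer: .....
.#...
...##
...##
#..##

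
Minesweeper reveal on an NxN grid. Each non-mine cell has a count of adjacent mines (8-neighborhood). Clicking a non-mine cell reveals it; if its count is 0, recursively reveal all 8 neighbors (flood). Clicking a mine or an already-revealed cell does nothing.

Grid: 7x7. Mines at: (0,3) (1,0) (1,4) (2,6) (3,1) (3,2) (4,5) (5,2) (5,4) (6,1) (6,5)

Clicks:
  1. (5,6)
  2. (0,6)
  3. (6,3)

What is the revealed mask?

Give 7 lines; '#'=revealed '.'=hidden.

Answer: .....##
.....##
.......
.......
.......
......#
...#...

Derivation:
Click 1 (5,6) count=2: revealed 1 new [(5,6)] -> total=1
Click 2 (0,6) count=0: revealed 4 new [(0,5) (0,6) (1,5) (1,6)] -> total=5
Click 3 (6,3) count=2: revealed 1 new [(6,3)] -> total=6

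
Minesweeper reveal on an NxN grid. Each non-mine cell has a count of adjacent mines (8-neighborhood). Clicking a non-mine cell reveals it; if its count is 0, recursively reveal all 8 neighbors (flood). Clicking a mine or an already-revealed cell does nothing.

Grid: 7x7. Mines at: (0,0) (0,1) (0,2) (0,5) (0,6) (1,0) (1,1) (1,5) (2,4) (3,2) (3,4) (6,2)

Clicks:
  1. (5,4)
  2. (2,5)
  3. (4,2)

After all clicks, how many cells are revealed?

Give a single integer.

Answer: 17

Derivation:
Click 1 (5,4) count=0: revealed 16 new [(2,5) (2,6) (3,5) (3,6) (4,3) (4,4) (4,5) (4,6) (5,3) (5,4) (5,5) (5,6) (6,3) (6,4) (6,5) (6,6)] -> total=16
Click 2 (2,5) count=3: revealed 0 new [(none)] -> total=16
Click 3 (4,2) count=1: revealed 1 new [(4,2)] -> total=17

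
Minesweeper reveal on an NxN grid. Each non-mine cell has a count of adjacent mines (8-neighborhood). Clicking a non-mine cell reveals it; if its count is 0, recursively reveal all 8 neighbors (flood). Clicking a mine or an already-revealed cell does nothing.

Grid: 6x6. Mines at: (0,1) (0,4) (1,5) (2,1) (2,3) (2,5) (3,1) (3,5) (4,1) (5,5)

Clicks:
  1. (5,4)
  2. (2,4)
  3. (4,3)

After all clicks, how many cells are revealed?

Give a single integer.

Answer: 10

Derivation:
Click 1 (5,4) count=1: revealed 1 new [(5,4)] -> total=1
Click 2 (2,4) count=4: revealed 1 new [(2,4)] -> total=2
Click 3 (4,3) count=0: revealed 8 new [(3,2) (3,3) (3,4) (4,2) (4,3) (4,4) (5,2) (5,3)] -> total=10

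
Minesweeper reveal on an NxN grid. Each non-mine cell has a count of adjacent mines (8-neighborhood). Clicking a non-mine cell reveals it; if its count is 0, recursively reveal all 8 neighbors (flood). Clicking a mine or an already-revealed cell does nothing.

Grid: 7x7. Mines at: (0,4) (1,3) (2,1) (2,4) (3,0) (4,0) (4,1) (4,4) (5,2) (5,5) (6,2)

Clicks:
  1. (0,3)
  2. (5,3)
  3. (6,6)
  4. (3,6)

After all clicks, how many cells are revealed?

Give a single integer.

Click 1 (0,3) count=2: revealed 1 new [(0,3)] -> total=1
Click 2 (5,3) count=3: revealed 1 new [(5,3)] -> total=2
Click 3 (6,6) count=1: revealed 1 new [(6,6)] -> total=3
Click 4 (3,6) count=0: revealed 10 new [(0,5) (0,6) (1,5) (1,6) (2,5) (2,6) (3,5) (3,6) (4,5) (4,6)] -> total=13

Answer: 13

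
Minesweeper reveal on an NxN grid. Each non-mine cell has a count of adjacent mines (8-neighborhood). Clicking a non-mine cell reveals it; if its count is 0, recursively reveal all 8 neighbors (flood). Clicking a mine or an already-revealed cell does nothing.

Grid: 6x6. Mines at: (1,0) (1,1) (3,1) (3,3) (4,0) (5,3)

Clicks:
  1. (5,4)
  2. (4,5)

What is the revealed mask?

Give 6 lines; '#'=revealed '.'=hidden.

Answer: ..####
..####
..####
....##
....##
....##

Derivation:
Click 1 (5,4) count=1: revealed 1 new [(5,4)] -> total=1
Click 2 (4,5) count=0: revealed 17 new [(0,2) (0,3) (0,4) (0,5) (1,2) (1,3) (1,4) (1,5) (2,2) (2,3) (2,4) (2,5) (3,4) (3,5) (4,4) (4,5) (5,5)] -> total=18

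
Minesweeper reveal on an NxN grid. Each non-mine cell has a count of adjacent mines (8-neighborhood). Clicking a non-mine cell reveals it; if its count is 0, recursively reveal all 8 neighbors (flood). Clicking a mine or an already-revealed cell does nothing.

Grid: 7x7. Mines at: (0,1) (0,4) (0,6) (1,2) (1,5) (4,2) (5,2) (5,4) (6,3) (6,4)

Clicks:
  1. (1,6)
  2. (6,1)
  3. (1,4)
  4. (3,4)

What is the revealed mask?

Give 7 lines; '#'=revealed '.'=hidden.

Click 1 (1,6) count=2: revealed 1 new [(1,6)] -> total=1
Click 2 (6,1) count=1: revealed 1 new [(6,1)] -> total=2
Click 3 (1,4) count=2: revealed 1 new [(1,4)] -> total=3
Click 4 (3,4) count=0: revealed 16 new [(2,3) (2,4) (2,5) (2,6) (3,3) (3,4) (3,5) (3,6) (4,3) (4,4) (4,5) (4,6) (5,5) (5,6) (6,5) (6,6)] -> total=19

Answer: .......
....#.#
...####
...####
...####
.....##
.#...##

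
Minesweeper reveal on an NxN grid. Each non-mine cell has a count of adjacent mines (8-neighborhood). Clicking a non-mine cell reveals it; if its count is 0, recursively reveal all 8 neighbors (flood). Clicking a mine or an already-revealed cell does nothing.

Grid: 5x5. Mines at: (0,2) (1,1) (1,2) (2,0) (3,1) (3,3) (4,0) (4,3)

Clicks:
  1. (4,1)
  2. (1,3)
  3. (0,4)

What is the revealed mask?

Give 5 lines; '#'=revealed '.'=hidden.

Click 1 (4,1) count=2: revealed 1 new [(4,1)] -> total=1
Click 2 (1,3) count=2: revealed 1 new [(1,3)] -> total=2
Click 3 (0,4) count=0: revealed 5 new [(0,3) (0,4) (1,4) (2,3) (2,4)] -> total=7

Answer: ...##
...##
...##
.....
.#...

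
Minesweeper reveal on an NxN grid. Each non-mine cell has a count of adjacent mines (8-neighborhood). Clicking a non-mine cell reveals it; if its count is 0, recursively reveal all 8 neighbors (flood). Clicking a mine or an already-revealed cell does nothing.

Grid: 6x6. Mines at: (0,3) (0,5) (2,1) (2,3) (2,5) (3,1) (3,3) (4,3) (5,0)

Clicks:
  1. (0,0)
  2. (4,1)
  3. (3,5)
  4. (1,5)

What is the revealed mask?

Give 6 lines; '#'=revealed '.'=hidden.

Answer: ###...
###..#
......
.....#
.#....
......

Derivation:
Click 1 (0,0) count=0: revealed 6 new [(0,0) (0,1) (0,2) (1,0) (1,1) (1,2)] -> total=6
Click 2 (4,1) count=2: revealed 1 new [(4,1)] -> total=7
Click 3 (3,5) count=1: revealed 1 new [(3,5)] -> total=8
Click 4 (1,5) count=2: revealed 1 new [(1,5)] -> total=9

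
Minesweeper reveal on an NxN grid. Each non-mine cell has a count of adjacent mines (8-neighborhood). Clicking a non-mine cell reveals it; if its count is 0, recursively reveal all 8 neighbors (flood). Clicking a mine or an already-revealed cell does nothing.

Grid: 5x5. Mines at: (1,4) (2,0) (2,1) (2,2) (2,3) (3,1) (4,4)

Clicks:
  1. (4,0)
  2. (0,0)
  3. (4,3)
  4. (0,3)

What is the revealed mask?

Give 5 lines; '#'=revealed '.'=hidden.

Answer: ####.
####.
.....
.....
#..#.

Derivation:
Click 1 (4,0) count=1: revealed 1 new [(4,0)] -> total=1
Click 2 (0,0) count=0: revealed 8 new [(0,0) (0,1) (0,2) (0,3) (1,0) (1,1) (1,2) (1,3)] -> total=9
Click 3 (4,3) count=1: revealed 1 new [(4,3)] -> total=10
Click 4 (0,3) count=1: revealed 0 new [(none)] -> total=10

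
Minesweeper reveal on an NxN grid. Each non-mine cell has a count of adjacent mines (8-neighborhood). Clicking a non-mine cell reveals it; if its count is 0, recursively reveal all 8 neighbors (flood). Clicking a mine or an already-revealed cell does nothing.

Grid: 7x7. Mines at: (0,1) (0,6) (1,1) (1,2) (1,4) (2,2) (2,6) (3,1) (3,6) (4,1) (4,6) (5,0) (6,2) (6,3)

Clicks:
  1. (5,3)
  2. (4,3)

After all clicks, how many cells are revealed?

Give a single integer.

Click 1 (5,3) count=2: revealed 1 new [(5,3)] -> total=1
Click 2 (4,3) count=0: revealed 14 new [(2,3) (2,4) (2,5) (3,2) (3,3) (3,4) (3,5) (4,2) (4,3) (4,4) (4,5) (5,2) (5,4) (5,5)] -> total=15

Answer: 15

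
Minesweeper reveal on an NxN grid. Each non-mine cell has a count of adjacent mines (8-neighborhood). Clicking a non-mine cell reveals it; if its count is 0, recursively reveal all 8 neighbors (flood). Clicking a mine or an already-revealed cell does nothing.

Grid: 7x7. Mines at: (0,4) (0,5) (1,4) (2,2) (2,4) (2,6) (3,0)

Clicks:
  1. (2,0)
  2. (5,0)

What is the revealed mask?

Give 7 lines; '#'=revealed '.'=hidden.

Click 1 (2,0) count=1: revealed 1 new [(2,0)] -> total=1
Click 2 (5,0) count=0: revealed 27 new [(3,1) (3,2) (3,3) (3,4) (3,5) (3,6) (4,0) (4,1) (4,2) (4,3) (4,4) (4,5) (4,6) (5,0) (5,1) (5,2) (5,3) (5,4) (5,5) (5,6) (6,0) (6,1) (6,2) (6,3) (6,4) (6,5) (6,6)] -> total=28

Answer: .......
.......
#......
.######
#######
#######
#######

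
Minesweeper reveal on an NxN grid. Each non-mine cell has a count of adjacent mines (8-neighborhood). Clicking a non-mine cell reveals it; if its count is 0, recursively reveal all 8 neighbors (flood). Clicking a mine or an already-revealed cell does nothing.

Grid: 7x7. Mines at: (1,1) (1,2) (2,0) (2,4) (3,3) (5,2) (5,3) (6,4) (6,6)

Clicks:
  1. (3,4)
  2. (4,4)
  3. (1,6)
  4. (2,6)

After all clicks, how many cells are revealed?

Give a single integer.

Click 1 (3,4) count=2: revealed 1 new [(3,4)] -> total=1
Click 2 (4,4) count=2: revealed 1 new [(4,4)] -> total=2
Click 3 (1,6) count=0: revealed 17 new [(0,3) (0,4) (0,5) (0,6) (1,3) (1,4) (1,5) (1,6) (2,5) (2,6) (3,5) (3,6) (4,5) (4,6) (5,4) (5,5) (5,6)] -> total=19
Click 4 (2,6) count=0: revealed 0 new [(none)] -> total=19

Answer: 19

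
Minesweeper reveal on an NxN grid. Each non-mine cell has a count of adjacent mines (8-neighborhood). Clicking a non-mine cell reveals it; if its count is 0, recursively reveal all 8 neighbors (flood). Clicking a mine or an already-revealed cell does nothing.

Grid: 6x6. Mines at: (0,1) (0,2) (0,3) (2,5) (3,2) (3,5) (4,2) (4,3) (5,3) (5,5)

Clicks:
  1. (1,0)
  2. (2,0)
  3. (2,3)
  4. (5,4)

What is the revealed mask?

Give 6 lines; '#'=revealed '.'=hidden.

Click 1 (1,0) count=1: revealed 1 new [(1,0)] -> total=1
Click 2 (2,0) count=0: revealed 9 new [(1,1) (2,0) (2,1) (3,0) (3,1) (4,0) (4,1) (5,0) (5,1)] -> total=10
Click 3 (2,3) count=1: revealed 1 new [(2,3)] -> total=11
Click 4 (5,4) count=3: revealed 1 new [(5,4)] -> total=12

Answer: ......
##....
##.#..
##....
##....
##..#.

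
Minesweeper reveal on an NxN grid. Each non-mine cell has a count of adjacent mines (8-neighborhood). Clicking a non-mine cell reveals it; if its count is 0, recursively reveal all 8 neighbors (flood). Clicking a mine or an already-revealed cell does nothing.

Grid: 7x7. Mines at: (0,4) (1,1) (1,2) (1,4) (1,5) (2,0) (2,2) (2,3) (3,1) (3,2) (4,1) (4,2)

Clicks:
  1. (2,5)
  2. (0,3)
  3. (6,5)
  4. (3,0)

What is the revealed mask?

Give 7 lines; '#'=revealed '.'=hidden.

Answer: ...#...
.......
....###
#..####
...####
#######
#######

Derivation:
Click 1 (2,5) count=2: revealed 1 new [(2,5)] -> total=1
Click 2 (0,3) count=3: revealed 1 new [(0,3)] -> total=2
Click 3 (6,5) count=0: revealed 24 new [(2,4) (2,6) (3,3) (3,4) (3,5) (3,6) (4,3) (4,4) (4,5) (4,6) (5,0) (5,1) (5,2) (5,3) (5,4) (5,5) (5,6) (6,0) (6,1) (6,2) (6,3) (6,4) (6,5) (6,6)] -> total=26
Click 4 (3,0) count=3: revealed 1 new [(3,0)] -> total=27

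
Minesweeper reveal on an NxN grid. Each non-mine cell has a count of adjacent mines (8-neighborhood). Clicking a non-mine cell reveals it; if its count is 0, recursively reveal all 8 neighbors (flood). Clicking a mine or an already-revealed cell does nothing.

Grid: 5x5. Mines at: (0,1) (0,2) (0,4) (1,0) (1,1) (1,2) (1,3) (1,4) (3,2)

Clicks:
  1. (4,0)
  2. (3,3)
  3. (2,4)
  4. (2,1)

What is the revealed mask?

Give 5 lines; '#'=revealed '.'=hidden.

Answer: .....
.....
##..#
##.#.
##...

Derivation:
Click 1 (4,0) count=0: revealed 6 new [(2,0) (2,1) (3,0) (3,1) (4,0) (4,1)] -> total=6
Click 2 (3,3) count=1: revealed 1 new [(3,3)] -> total=7
Click 3 (2,4) count=2: revealed 1 new [(2,4)] -> total=8
Click 4 (2,1) count=4: revealed 0 new [(none)] -> total=8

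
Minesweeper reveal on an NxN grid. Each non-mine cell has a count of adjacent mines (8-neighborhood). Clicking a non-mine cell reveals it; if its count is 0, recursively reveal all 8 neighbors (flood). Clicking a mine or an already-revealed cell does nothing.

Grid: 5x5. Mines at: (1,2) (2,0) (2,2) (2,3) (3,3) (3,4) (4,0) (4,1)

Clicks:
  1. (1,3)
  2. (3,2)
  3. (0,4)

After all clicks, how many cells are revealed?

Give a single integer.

Click 1 (1,3) count=3: revealed 1 new [(1,3)] -> total=1
Click 2 (3,2) count=4: revealed 1 new [(3,2)] -> total=2
Click 3 (0,4) count=0: revealed 3 new [(0,3) (0,4) (1,4)] -> total=5

Answer: 5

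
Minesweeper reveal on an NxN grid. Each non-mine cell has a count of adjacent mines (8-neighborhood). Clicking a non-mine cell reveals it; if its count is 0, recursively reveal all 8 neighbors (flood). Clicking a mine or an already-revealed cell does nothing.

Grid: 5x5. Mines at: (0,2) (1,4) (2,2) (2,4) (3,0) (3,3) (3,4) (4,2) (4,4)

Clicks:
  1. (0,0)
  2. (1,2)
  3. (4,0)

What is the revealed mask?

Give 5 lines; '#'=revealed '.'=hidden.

Click 1 (0,0) count=0: revealed 6 new [(0,0) (0,1) (1,0) (1,1) (2,0) (2,1)] -> total=6
Click 2 (1,2) count=2: revealed 1 new [(1,2)] -> total=7
Click 3 (4,0) count=1: revealed 1 new [(4,0)] -> total=8

Answer: ##...
###..
##...
.....
#....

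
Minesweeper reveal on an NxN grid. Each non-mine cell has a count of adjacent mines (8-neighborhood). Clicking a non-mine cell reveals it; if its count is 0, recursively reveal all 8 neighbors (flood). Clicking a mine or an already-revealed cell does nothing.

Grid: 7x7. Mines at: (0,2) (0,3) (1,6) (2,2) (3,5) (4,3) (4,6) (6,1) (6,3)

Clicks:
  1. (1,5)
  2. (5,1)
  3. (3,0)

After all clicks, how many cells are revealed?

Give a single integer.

Click 1 (1,5) count=1: revealed 1 new [(1,5)] -> total=1
Click 2 (5,1) count=1: revealed 1 new [(5,1)] -> total=2
Click 3 (3,0) count=0: revealed 14 new [(0,0) (0,1) (1,0) (1,1) (2,0) (2,1) (3,0) (3,1) (3,2) (4,0) (4,1) (4,2) (5,0) (5,2)] -> total=16

Answer: 16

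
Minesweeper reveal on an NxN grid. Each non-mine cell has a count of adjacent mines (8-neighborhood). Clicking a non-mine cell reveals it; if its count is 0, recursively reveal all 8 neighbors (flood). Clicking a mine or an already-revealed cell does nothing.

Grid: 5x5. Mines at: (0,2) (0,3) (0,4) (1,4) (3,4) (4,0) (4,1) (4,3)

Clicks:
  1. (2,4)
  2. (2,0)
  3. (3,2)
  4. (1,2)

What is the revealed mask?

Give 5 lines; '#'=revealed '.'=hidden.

Click 1 (2,4) count=2: revealed 1 new [(2,4)] -> total=1
Click 2 (2,0) count=0: revealed 14 new [(0,0) (0,1) (1,0) (1,1) (1,2) (1,3) (2,0) (2,1) (2,2) (2,3) (3,0) (3,1) (3,2) (3,3)] -> total=15
Click 3 (3,2) count=2: revealed 0 new [(none)] -> total=15
Click 4 (1,2) count=2: revealed 0 new [(none)] -> total=15

Answer: ##...
####.
#####
####.
.....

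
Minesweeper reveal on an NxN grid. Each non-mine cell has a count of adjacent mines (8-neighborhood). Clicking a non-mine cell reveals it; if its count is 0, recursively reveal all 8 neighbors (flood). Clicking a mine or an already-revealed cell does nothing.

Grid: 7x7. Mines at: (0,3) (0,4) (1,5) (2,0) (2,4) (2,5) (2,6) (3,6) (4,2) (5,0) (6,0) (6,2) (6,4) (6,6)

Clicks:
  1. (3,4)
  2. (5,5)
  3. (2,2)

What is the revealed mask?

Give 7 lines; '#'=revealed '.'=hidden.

Click 1 (3,4) count=2: revealed 1 new [(3,4)] -> total=1
Click 2 (5,5) count=2: revealed 1 new [(5,5)] -> total=2
Click 3 (2,2) count=0: revealed 9 new [(1,1) (1,2) (1,3) (2,1) (2,2) (2,3) (3,1) (3,2) (3,3)] -> total=11

Answer: .......
.###...
.###...
.####..
.......
.....#.
.......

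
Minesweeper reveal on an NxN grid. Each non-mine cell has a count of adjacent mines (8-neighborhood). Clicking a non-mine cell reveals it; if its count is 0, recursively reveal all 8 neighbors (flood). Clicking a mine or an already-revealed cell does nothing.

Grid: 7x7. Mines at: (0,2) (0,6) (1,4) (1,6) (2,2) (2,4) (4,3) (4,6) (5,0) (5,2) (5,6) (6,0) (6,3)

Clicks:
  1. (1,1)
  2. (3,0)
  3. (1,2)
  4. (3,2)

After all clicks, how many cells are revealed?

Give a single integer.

Answer: 12

Derivation:
Click 1 (1,1) count=2: revealed 1 new [(1,1)] -> total=1
Click 2 (3,0) count=0: revealed 9 new [(0,0) (0,1) (1,0) (2,0) (2,1) (3,0) (3,1) (4,0) (4,1)] -> total=10
Click 3 (1,2) count=2: revealed 1 new [(1,2)] -> total=11
Click 4 (3,2) count=2: revealed 1 new [(3,2)] -> total=12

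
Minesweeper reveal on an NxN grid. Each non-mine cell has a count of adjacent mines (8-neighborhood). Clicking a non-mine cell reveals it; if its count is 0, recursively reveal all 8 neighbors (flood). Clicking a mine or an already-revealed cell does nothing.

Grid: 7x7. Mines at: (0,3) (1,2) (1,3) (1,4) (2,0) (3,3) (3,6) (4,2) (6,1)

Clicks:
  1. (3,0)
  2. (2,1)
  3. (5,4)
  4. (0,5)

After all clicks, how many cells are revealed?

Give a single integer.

Answer: 17

Derivation:
Click 1 (3,0) count=1: revealed 1 new [(3,0)] -> total=1
Click 2 (2,1) count=2: revealed 1 new [(2,1)] -> total=2
Click 3 (5,4) count=0: revealed 14 new [(4,3) (4,4) (4,5) (4,6) (5,2) (5,3) (5,4) (5,5) (5,6) (6,2) (6,3) (6,4) (6,5) (6,6)] -> total=16
Click 4 (0,5) count=1: revealed 1 new [(0,5)] -> total=17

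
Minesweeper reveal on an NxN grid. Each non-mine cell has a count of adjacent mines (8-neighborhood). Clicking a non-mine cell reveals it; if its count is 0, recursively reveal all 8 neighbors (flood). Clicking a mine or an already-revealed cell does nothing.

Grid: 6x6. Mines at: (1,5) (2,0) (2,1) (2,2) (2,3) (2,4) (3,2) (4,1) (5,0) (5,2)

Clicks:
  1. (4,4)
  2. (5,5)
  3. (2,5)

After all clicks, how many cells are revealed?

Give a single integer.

Click 1 (4,4) count=0: revealed 9 new [(3,3) (3,4) (3,5) (4,3) (4,4) (4,5) (5,3) (5,4) (5,5)] -> total=9
Click 2 (5,5) count=0: revealed 0 new [(none)] -> total=9
Click 3 (2,5) count=2: revealed 1 new [(2,5)] -> total=10

Answer: 10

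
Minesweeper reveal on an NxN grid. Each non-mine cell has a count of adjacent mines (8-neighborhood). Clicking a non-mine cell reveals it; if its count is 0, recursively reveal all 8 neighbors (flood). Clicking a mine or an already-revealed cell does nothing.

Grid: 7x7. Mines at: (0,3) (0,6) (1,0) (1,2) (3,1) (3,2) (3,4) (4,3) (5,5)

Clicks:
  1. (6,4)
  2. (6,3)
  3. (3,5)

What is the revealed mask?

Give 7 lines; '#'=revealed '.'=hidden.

Click 1 (6,4) count=1: revealed 1 new [(6,4)] -> total=1
Click 2 (6,3) count=0: revealed 12 new [(4,0) (4,1) (4,2) (5,0) (5,1) (5,2) (5,3) (5,4) (6,0) (6,1) (6,2) (6,3)] -> total=13
Click 3 (3,5) count=1: revealed 1 new [(3,5)] -> total=14

Answer: .......
.......
.......
.....#.
###....
#####..
#####..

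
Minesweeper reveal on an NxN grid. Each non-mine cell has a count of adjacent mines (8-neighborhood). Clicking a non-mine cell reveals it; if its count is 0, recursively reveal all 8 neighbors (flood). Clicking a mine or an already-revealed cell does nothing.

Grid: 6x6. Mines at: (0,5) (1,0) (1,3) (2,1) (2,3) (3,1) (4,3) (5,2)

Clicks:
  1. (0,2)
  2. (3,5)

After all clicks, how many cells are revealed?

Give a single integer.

Answer: 11

Derivation:
Click 1 (0,2) count=1: revealed 1 new [(0,2)] -> total=1
Click 2 (3,5) count=0: revealed 10 new [(1,4) (1,5) (2,4) (2,5) (3,4) (3,5) (4,4) (4,5) (5,4) (5,5)] -> total=11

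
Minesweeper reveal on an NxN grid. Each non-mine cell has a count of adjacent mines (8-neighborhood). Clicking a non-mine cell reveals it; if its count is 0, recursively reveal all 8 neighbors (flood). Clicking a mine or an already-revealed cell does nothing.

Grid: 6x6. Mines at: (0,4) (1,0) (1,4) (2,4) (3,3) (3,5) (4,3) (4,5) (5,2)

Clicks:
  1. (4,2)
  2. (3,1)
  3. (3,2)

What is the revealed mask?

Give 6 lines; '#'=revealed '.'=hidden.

Click 1 (4,2) count=3: revealed 1 new [(4,2)] -> total=1
Click 2 (3,1) count=0: revealed 10 new [(2,0) (2,1) (2,2) (3,0) (3,1) (3,2) (4,0) (4,1) (5,0) (5,1)] -> total=11
Click 3 (3,2) count=2: revealed 0 new [(none)] -> total=11

Answer: ......
......
###...
###...
###...
##....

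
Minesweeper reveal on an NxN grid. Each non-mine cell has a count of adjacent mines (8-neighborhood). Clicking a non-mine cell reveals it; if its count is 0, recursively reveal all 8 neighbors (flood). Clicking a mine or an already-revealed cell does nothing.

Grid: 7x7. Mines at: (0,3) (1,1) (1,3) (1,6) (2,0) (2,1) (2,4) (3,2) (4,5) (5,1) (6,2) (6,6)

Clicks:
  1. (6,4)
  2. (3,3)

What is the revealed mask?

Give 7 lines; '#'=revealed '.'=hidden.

Click 1 (6,4) count=0: revealed 6 new [(5,3) (5,4) (5,5) (6,3) (6,4) (6,5)] -> total=6
Click 2 (3,3) count=2: revealed 1 new [(3,3)] -> total=7

Answer: .......
.......
.......
...#...
.......
...###.
...###.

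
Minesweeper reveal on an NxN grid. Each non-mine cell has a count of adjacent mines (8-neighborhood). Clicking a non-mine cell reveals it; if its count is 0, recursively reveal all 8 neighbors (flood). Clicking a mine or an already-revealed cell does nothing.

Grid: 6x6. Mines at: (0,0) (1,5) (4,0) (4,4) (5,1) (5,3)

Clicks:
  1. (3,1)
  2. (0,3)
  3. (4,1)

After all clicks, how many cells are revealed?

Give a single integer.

Answer: 22

Derivation:
Click 1 (3,1) count=1: revealed 1 new [(3,1)] -> total=1
Click 2 (0,3) count=0: revealed 21 new [(0,1) (0,2) (0,3) (0,4) (1,0) (1,1) (1,2) (1,3) (1,4) (2,0) (2,1) (2,2) (2,3) (2,4) (3,0) (3,2) (3,3) (3,4) (4,1) (4,2) (4,3)] -> total=22
Click 3 (4,1) count=2: revealed 0 new [(none)] -> total=22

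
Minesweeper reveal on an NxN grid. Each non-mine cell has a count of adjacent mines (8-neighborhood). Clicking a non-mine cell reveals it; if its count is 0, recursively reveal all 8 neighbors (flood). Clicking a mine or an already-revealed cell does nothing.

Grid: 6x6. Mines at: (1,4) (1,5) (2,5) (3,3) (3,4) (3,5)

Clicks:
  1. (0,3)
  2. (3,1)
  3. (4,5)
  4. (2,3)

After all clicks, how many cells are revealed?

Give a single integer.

Click 1 (0,3) count=1: revealed 1 new [(0,3)] -> total=1
Click 2 (3,1) count=0: revealed 26 new [(0,0) (0,1) (0,2) (1,0) (1,1) (1,2) (1,3) (2,0) (2,1) (2,2) (2,3) (3,0) (3,1) (3,2) (4,0) (4,1) (4,2) (4,3) (4,4) (4,5) (5,0) (5,1) (5,2) (5,3) (5,4) (5,5)] -> total=27
Click 3 (4,5) count=2: revealed 0 new [(none)] -> total=27
Click 4 (2,3) count=3: revealed 0 new [(none)] -> total=27

Answer: 27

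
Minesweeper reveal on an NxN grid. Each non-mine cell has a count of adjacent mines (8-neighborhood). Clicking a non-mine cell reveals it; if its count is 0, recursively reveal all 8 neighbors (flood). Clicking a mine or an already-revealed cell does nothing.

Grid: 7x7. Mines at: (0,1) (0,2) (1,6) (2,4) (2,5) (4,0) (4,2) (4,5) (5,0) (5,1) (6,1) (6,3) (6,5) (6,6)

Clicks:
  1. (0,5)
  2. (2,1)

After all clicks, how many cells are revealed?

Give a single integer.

Answer: 13

Derivation:
Click 1 (0,5) count=1: revealed 1 new [(0,5)] -> total=1
Click 2 (2,1) count=0: revealed 12 new [(1,0) (1,1) (1,2) (1,3) (2,0) (2,1) (2,2) (2,3) (3,0) (3,1) (3,2) (3,3)] -> total=13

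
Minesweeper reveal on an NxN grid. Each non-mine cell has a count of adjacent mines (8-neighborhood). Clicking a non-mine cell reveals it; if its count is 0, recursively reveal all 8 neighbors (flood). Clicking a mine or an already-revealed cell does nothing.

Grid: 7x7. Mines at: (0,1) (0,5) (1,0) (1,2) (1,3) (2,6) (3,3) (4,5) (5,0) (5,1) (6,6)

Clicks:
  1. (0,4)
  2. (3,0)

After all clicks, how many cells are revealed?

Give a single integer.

Click 1 (0,4) count=2: revealed 1 new [(0,4)] -> total=1
Click 2 (3,0) count=0: revealed 9 new [(2,0) (2,1) (2,2) (3,0) (3,1) (3,2) (4,0) (4,1) (4,2)] -> total=10

Answer: 10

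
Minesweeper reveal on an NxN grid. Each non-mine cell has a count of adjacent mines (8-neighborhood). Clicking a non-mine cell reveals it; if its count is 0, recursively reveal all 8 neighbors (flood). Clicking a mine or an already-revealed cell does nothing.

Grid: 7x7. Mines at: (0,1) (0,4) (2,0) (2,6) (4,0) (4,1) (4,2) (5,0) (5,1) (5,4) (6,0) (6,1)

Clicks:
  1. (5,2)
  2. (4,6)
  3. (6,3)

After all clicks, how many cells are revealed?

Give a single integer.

Answer: 10

Derivation:
Click 1 (5,2) count=4: revealed 1 new [(5,2)] -> total=1
Click 2 (4,6) count=0: revealed 8 new [(3,5) (3,6) (4,5) (4,6) (5,5) (5,6) (6,5) (6,6)] -> total=9
Click 3 (6,3) count=1: revealed 1 new [(6,3)] -> total=10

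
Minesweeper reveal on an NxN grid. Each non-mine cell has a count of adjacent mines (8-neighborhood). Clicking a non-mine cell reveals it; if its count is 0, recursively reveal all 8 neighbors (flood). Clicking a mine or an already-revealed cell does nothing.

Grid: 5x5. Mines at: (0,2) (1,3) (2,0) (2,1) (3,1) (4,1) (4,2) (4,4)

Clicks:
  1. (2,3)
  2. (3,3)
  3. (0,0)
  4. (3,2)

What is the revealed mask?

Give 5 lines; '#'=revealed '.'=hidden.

Answer: ##...
##...
...#.
..##.
.....

Derivation:
Click 1 (2,3) count=1: revealed 1 new [(2,3)] -> total=1
Click 2 (3,3) count=2: revealed 1 new [(3,3)] -> total=2
Click 3 (0,0) count=0: revealed 4 new [(0,0) (0,1) (1,0) (1,1)] -> total=6
Click 4 (3,2) count=4: revealed 1 new [(3,2)] -> total=7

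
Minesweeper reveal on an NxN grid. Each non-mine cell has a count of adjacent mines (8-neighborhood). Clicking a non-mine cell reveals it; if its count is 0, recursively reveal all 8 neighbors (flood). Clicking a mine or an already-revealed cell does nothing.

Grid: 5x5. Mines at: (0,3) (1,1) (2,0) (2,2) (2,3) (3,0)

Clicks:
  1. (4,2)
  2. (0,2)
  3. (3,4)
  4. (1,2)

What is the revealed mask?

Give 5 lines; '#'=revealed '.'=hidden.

Answer: ..#..
..#..
.....
.####
.####

Derivation:
Click 1 (4,2) count=0: revealed 8 new [(3,1) (3,2) (3,3) (3,4) (4,1) (4,2) (4,3) (4,4)] -> total=8
Click 2 (0,2) count=2: revealed 1 new [(0,2)] -> total=9
Click 3 (3,4) count=1: revealed 0 new [(none)] -> total=9
Click 4 (1,2) count=4: revealed 1 new [(1,2)] -> total=10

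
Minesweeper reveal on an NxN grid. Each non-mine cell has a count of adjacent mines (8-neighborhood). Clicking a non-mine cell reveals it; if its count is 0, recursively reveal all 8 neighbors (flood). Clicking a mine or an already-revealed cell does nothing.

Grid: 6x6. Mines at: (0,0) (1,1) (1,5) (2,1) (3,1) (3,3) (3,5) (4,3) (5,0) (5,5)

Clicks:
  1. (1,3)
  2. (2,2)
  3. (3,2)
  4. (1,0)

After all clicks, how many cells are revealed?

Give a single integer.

Click 1 (1,3) count=0: revealed 9 new [(0,2) (0,3) (0,4) (1,2) (1,3) (1,4) (2,2) (2,3) (2,4)] -> total=9
Click 2 (2,2) count=4: revealed 0 new [(none)] -> total=9
Click 3 (3,2) count=4: revealed 1 new [(3,2)] -> total=10
Click 4 (1,0) count=3: revealed 1 new [(1,0)] -> total=11

Answer: 11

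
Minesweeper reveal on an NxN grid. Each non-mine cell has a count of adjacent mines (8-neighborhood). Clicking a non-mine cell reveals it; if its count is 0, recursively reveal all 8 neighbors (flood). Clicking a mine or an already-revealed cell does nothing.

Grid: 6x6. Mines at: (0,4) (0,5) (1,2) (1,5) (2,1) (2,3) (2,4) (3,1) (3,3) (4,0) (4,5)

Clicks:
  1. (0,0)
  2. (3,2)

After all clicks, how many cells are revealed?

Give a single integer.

Click 1 (0,0) count=0: revealed 4 new [(0,0) (0,1) (1,0) (1,1)] -> total=4
Click 2 (3,2) count=4: revealed 1 new [(3,2)] -> total=5

Answer: 5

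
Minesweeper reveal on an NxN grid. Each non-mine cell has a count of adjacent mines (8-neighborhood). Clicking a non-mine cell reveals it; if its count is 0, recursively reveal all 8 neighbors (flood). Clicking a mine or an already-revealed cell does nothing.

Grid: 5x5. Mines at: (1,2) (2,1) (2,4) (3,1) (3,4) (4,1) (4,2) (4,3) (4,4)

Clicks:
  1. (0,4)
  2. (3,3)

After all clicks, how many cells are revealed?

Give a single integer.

Answer: 5

Derivation:
Click 1 (0,4) count=0: revealed 4 new [(0,3) (0,4) (1,3) (1,4)] -> total=4
Click 2 (3,3) count=5: revealed 1 new [(3,3)] -> total=5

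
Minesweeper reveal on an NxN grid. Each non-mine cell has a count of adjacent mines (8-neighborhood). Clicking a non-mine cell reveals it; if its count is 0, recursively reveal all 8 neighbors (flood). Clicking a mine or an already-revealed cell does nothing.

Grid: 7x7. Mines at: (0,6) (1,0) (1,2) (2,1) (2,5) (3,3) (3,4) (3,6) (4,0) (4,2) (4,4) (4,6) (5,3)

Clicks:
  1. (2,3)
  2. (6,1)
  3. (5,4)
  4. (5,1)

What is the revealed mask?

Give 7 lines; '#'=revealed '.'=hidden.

Click 1 (2,3) count=3: revealed 1 new [(2,3)] -> total=1
Click 2 (6,1) count=0: revealed 6 new [(5,0) (5,1) (5,2) (6,0) (6,1) (6,2)] -> total=7
Click 3 (5,4) count=2: revealed 1 new [(5,4)] -> total=8
Click 4 (5,1) count=2: revealed 0 new [(none)] -> total=8

Answer: .......
.......
...#...
.......
.......
###.#..
###....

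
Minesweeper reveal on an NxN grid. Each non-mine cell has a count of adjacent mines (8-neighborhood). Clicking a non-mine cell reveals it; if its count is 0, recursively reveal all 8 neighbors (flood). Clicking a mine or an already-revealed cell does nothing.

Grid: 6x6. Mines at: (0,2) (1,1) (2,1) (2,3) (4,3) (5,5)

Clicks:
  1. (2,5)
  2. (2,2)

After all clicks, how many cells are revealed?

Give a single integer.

Answer: 13

Derivation:
Click 1 (2,5) count=0: revealed 12 new [(0,3) (0,4) (0,5) (1,3) (1,4) (1,5) (2,4) (2,5) (3,4) (3,5) (4,4) (4,5)] -> total=12
Click 2 (2,2) count=3: revealed 1 new [(2,2)] -> total=13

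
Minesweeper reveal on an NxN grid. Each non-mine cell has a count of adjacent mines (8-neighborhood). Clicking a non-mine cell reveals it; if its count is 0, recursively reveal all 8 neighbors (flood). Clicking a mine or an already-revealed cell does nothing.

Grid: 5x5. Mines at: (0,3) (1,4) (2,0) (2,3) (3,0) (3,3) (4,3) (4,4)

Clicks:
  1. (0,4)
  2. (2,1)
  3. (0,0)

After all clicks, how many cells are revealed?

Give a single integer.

Answer: 8

Derivation:
Click 1 (0,4) count=2: revealed 1 new [(0,4)] -> total=1
Click 2 (2,1) count=2: revealed 1 new [(2,1)] -> total=2
Click 3 (0,0) count=0: revealed 6 new [(0,0) (0,1) (0,2) (1,0) (1,1) (1,2)] -> total=8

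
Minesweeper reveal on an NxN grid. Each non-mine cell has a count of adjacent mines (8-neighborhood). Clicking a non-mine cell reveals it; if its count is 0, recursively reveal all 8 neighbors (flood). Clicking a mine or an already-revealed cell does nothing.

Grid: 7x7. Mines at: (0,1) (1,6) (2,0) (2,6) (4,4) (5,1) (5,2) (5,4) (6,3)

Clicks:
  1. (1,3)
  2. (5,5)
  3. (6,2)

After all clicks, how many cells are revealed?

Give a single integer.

Answer: 24

Derivation:
Click 1 (1,3) count=0: revealed 22 new [(0,2) (0,3) (0,4) (0,5) (1,1) (1,2) (1,3) (1,4) (1,5) (2,1) (2,2) (2,3) (2,4) (2,5) (3,1) (3,2) (3,3) (3,4) (3,5) (4,1) (4,2) (4,3)] -> total=22
Click 2 (5,5) count=2: revealed 1 new [(5,5)] -> total=23
Click 3 (6,2) count=3: revealed 1 new [(6,2)] -> total=24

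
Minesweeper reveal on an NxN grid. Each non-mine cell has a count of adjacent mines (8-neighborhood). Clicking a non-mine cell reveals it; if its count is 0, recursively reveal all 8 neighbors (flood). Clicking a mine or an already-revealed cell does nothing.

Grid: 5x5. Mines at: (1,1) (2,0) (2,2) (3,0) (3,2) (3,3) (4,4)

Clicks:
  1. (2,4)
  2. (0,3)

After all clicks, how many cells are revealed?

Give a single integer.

Click 1 (2,4) count=1: revealed 1 new [(2,4)] -> total=1
Click 2 (0,3) count=0: revealed 7 new [(0,2) (0,3) (0,4) (1,2) (1,3) (1,4) (2,3)] -> total=8

Answer: 8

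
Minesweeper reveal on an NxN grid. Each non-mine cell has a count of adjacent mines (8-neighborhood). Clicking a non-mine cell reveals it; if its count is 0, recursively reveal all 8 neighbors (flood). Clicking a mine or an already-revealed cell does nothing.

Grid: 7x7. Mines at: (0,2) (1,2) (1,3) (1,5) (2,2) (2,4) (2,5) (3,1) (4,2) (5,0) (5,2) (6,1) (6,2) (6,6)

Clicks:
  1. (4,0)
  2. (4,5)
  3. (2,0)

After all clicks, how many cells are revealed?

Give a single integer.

Click 1 (4,0) count=2: revealed 1 new [(4,0)] -> total=1
Click 2 (4,5) count=0: revealed 15 new [(3,3) (3,4) (3,5) (3,6) (4,3) (4,4) (4,5) (4,6) (5,3) (5,4) (5,5) (5,6) (6,3) (6,4) (6,5)] -> total=16
Click 3 (2,0) count=1: revealed 1 new [(2,0)] -> total=17

Answer: 17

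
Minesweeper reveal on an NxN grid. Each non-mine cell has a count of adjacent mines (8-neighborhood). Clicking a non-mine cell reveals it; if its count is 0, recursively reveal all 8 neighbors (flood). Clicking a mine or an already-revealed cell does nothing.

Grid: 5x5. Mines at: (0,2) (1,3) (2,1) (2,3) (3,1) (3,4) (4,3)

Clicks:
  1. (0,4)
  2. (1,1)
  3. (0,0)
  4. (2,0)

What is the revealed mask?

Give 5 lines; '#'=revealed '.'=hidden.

Click 1 (0,4) count=1: revealed 1 new [(0,4)] -> total=1
Click 2 (1,1) count=2: revealed 1 new [(1,1)] -> total=2
Click 3 (0,0) count=0: revealed 3 new [(0,0) (0,1) (1,0)] -> total=5
Click 4 (2,0) count=2: revealed 1 new [(2,0)] -> total=6

Answer: ##..#
##...
#....
.....
.....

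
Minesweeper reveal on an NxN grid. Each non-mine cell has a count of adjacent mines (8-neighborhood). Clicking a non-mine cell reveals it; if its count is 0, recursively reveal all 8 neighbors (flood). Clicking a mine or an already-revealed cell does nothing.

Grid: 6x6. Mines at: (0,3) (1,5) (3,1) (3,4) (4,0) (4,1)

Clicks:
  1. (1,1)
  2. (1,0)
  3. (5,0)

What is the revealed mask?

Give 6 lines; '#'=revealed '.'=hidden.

Answer: ###...
###...
###...
......
......
#.....

Derivation:
Click 1 (1,1) count=0: revealed 9 new [(0,0) (0,1) (0,2) (1,0) (1,1) (1,2) (2,0) (2,1) (2,2)] -> total=9
Click 2 (1,0) count=0: revealed 0 new [(none)] -> total=9
Click 3 (5,0) count=2: revealed 1 new [(5,0)] -> total=10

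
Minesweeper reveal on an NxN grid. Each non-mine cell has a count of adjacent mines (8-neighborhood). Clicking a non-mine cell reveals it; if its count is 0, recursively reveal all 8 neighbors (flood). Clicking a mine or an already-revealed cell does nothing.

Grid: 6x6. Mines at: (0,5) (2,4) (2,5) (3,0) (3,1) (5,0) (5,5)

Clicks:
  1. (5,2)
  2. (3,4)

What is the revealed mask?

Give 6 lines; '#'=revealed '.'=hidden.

Answer: ......
......
......
..###.
.####.
.####.

Derivation:
Click 1 (5,2) count=0: revealed 11 new [(3,2) (3,3) (3,4) (4,1) (4,2) (4,3) (4,4) (5,1) (5,2) (5,3) (5,4)] -> total=11
Click 2 (3,4) count=2: revealed 0 new [(none)] -> total=11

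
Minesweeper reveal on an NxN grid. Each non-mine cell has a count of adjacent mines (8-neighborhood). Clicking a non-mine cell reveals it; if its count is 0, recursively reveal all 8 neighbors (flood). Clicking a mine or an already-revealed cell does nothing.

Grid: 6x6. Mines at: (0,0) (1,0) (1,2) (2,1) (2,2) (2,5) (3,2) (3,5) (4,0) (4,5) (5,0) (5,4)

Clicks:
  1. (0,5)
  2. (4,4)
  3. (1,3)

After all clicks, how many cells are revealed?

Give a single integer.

Click 1 (0,5) count=0: revealed 6 new [(0,3) (0,4) (0,5) (1,3) (1,4) (1,5)] -> total=6
Click 2 (4,4) count=3: revealed 1 new [(4,4)] -> total=7
Click 3 (1,3) count=2: revealed 0 new [(none)] -> total=7

Answer: 7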